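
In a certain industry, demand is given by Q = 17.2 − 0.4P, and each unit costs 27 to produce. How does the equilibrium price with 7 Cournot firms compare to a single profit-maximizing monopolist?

Cournot: P = 29; Monopoly: P = 35

Inverting demand: P = 43 − 2.5Q.
Cournot with 7 identical firms: the symmetric best-response condition is 43 − 20q = 27. Each firm produces q = 0.8, total output Q = 5.6, price P = 29.
The monopolist equates marginal revenue to marginal cost: 43 − 5Q = 27, so Q = 3.2. From demand, P = 35.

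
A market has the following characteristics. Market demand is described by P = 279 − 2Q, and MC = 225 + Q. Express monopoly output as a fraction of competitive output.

Q_m/Q_c = 0.6

The monopolist equates marginal revenue to marginal cost: 279 − 4Q = 225 + Q, so Q = 10.8. From demand, P = 257.4.
Under competition P = MC: 279 − 2Q = 225 + Q ⇒ Q = 18, P = 243.
Ratio Q_m/Q_c = 10.8/18 = 0.6.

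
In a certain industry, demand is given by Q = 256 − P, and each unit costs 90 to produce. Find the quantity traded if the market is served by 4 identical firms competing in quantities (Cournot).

Inverting demand: P = 256 − Q.
In a 4-firm Cournot equilibrium, symmetry and the first-order condition give q = (256 − 90)/(5) = 33.2. So Q = 132.8 and P = 123.2.

Q = 132.8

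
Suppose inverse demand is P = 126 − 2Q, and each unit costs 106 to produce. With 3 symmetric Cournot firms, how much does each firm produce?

q_i = 2.5

With 3 symmetric Cournot firms, each firm's FOC gives 126 − 8q = 106, so q = 2.5, Q = 3·2.5 = 7.5, and P = 111.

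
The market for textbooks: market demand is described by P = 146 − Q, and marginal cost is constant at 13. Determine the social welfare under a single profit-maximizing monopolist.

The monopolist equates marginal revenue to marginal cost: 146 − 2Q = 13, so Q = 66.5. From demand, P = 79.5.
CS = ½·(146 − 79.5)·66.5 = 2211.125; PS = (79.5 − 13)·66.5 = 4422.25; TS = 6633.375.

TS = 6633.375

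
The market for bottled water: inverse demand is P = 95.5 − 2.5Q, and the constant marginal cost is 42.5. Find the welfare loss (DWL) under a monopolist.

Perfect competition: P = MC = 42.5, so 95.5 − 2.5Q = 42.5 and Q = 21.2.
The monopolist equates marginal revenue to marginal cost: 95.5 − 5Q = 42.5, so Q = 10.6. From demand, P = 69.
DWL is the triangle between Q = 10.6 and Q = 21.2: ½·(21.2 − 10.6)·(69 − 42.5) = 140.45.

DWL = 140.45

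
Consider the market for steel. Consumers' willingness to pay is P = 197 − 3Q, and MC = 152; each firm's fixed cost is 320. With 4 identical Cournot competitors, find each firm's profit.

With 4 symmetric Cournot firms, each firm's FOC gives 197 − 15q = 152, so q = 3, Q = 4·3 = 12, and P = 161.
Each firm's profit = (161 − 152)·3 − 320 = −293.

π_i = −293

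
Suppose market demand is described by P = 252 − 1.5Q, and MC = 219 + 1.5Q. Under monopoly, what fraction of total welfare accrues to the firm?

The monopolist equates marginal revenue to marginal cost: 252 − 3Q = 219 + 1.5Q, so Q = 22/3. From demand, P = 241.
CS = ½·(252 − 241)·22/3 = 121/3.
PS = P·Q − VC(Q) = 241·22/3 − (219·22/3 + ½·1.5·(22/3)²) = 121.
Share captured = PS/TS = 121/(484/3) = 0.75.

PS/TS = 0.75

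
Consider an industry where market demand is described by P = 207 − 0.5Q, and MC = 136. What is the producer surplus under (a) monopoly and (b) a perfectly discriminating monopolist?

Monopoly: PS = 2520.5; Perfect PD: PS = 5041

A monopolist chooses Q where MR = MC. MR = 207 − Q; setting this equal to 136 gives Q = 71 and P = 171.5.
PS = (171.5 − 136)·71 = 2520.5.
With perfect price discrimination, output is the efficient level Q = 142 (where demand meets MC), but every buyer pays their willingness to pay: CS = 0 and PS = total surplus.
PS = ½·(207 − 136)·142 = 5041.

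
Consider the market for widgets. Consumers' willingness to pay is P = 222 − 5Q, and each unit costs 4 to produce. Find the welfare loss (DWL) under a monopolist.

DWL = 1188.1

Under competition P = MC = 4, so Q = (222 − 4)/5 = 43.6.
The monopolist equates marginal revenue to marginal cost: 222 − 10Q = 4, so Q = 21.8. From demand, P = 113.
DWL is the triangle between Q = 21.8 and Q = 43.6: ½·(43.6 − 21.8)·(113 − 4) = 1188.1.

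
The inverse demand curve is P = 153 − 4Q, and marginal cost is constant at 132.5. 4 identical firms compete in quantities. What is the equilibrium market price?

P = 136.6

Cournot with 4 identical firms: the symmetric best-response condition is 153 − 20q = 132.5. Each firm produces q = 1.025, total output Q = 4.1, price P = 136.6.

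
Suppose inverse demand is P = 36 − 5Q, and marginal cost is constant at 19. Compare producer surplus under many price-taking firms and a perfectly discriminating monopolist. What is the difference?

PS rises by 28.9

Perfect competition: P = MC = 19, so 36 − 5Q = 19 and Q = 3.4.
PS = (19 − 19)·3.4 = 0.
Under first-degree price discrimination the firm charges each unit its demand price and produces up to where P = MC, i.e. Q = 3.4. Consumer surplus is zero; producer surplus equals total surplus.
PS = ½·(36 − 19)·3.4 = 28.9.
Change in producer surplus: 28.9 − 0 = 28.9.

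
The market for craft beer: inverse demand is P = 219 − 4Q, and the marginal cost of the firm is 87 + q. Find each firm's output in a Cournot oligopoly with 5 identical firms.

With 5 symmetric Cournot firms, each firm's FOC gives 219 − 24q = 87 + q, so q = 5.28, Q = 5·5.28 = 26.4, and P = 113.4.

q_i = 5.28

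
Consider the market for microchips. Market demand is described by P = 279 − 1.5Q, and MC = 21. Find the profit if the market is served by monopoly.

Monopoly sets MR = MC: 279 − 3Q = 21 ⇒ Q = 86, P = 279 − 1.5·86 = 150.
Profit = (150 − 21)·86 = 11094.

Profit = 11094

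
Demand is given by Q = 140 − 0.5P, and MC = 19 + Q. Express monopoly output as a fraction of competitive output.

Inverting demand: P = 280 − 2Q.
Monopoly sets MR = MC: 280 − 4Q = 19 + Q ⇒ Q = 52.2, P = 280 − 2·52.2 = 175.6.
Competitive equilibrium sets price equal to marginal cost: 280 − 2Q = 19 + Q, so Q = 87 and P = 106.
Ratio Q_m/Q_c = 52.2/87 = 0.6.

Q_m/Q_c = 0.6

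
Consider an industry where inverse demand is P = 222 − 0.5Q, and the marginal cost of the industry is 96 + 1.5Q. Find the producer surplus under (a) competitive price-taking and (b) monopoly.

Competition: PS = 2976.75; Monopoly: PS = 3175.2

Competitive equilibrium sets price equal to marginal cost: 222 − 0.5Q = 96 + 1.5Q, so Q = 63 and P = 190.5.
PS = P·Q − VC(Q) = 190.5·63 − (96·63 + ½·1.5·63²) = 2976.75.
A monopolist chooses Q where MR = MC. MR = 222 − Q; setting this equal to 96 + 1.5Q gives Q = 50.4 and P = 196.8.
PS = P·Q − VC(Q) = 196.8·50.4 − (96·50.4 + ½·1.5·50.4²) = 3175.2.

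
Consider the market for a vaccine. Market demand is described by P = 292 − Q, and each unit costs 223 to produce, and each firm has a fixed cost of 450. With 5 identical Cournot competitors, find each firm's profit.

π_i = −317.75

With 5 symmetric Cournot firms, each firm's FOC gives 292 − 6q = 223, so q = 11.5, Q = 5·11.5 = 57.5, and P = 234.5.
Each firm's profit = (234.5 − 223)·11.5 − 450 = −317.75.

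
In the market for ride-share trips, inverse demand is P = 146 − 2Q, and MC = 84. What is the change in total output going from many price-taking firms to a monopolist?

Perfect competition: P = MC = 84, so 146 − 2Q = 84 and Q = 31.
Monopoly sets MR = MC: 146 − 4Q = 84 ⇒ Q = 15.5, P = 146 − 2·15.5 = 115.
Change in total output: 15.5 − 31 = −15.5.

Total output falls by 15.5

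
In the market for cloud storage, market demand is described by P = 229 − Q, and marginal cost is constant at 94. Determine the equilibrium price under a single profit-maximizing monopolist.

P = 161.5

Monopoly sets MR = MC: 229 − 2Q = 94 ⇒ Q = 67.5, P = 229 − 67.5 = 161.5.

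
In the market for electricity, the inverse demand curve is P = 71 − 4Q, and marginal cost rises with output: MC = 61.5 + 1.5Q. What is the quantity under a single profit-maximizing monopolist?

Q = 1

The monopolist equates marginal revenue to marginal cost: 71 − 8Q = 61.5 + 1.5Q, so Q = 1. From demand, P = 67.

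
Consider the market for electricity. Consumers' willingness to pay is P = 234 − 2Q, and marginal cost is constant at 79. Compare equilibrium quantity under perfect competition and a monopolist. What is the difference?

Equilibrium quantity falls by 38.75

Competitive firms price at marginal cost: P = 79, giving Q = 77.5.
The monopolist equates marginal revenue to marginal cost: 234 − 4Q = 79, so Q = 38.75. From demand, P = 156.5.
Change in equilibrium quantity: 38.75 − 77.5 = −38.75.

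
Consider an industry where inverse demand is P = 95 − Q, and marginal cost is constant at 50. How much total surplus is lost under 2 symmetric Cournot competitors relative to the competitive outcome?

DWL = 112.5

Competitive firms price at marginal cost: P = 50, giving Q = 45.
With 2 symmetric Cournot firms, each firm's FOC gives 95 − 3q = 50, so q = 15, Q = 2·15 = 30, and P = 65.
DWL is the triangle between Q = 30 and Q = 45: ½·(45 − 30)·(65 − 50) = 112.5.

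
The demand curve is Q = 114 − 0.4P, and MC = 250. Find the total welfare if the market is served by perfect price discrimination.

Inverting demand: P = 285 − 2.5Q.
A perfectly discriminating monopolist sells every unit with P(Q) ≥ MC(Q), so output equals the competitive quantity Q = 14. Each buyer pays their reservation price, so CS = 0 and the firm captures all surplus.
TS = 245 (equal to competitive TS).

TS = 245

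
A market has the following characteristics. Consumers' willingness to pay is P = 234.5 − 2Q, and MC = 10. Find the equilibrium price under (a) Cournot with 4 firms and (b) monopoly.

With 4 symmetric Cournot firms, each firm's FOC gives 234.5 − 10q = 10, so q = 22.45, Q = 4·22.45 = 89.8, and P = 54.9.
A monopolist chooses Q where MR = MC. MR = 234.5 − 4Q; setting this equal to 10 gives Q = 56.125 and P = 122.25.

Cournot: P = 54.9; Monopoly: P = 122.25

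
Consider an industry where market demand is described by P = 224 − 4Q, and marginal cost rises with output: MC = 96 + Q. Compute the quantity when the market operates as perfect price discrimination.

With perfect price discrimination, output is the efficient level Q = 25.6 (where demand meets MC), but every buyer pays their willingness to pay: CS = 0 and PS = total surplus.

Q = 25.6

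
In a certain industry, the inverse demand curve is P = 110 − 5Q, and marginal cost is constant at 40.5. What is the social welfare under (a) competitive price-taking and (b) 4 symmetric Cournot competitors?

Competition: TS = 483.025; Cournot: TS = 463.704

Competitive firms price at marginal cost: P = 40.5, giving Q = 13.9.
CS = ½·(110 − 40.5)·13.9 = 483.025; PS = (40.5 − 40.5)·13.9 = 0; TS = 483.025.
In a 4-firm Cournot equilibrium, symmetry and the first-order condition give q = (110 − 40.5)/(25) = 2.78. So Q = 11.12 and P = 54.4.
CS = ½·(110 − 54.4)·11.12 = 309.136; PS = (54.4 − 40.5)·11.12 = 154.568; TS = 463.704.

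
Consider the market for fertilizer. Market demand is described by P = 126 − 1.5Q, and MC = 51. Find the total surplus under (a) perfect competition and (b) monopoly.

Competition: TS = 1875; Monopoly: TS = 1406.25

Perfect competition: P = MC = 51, so 126 − 1.5Q = 51 and Q = 50.
CS = ½·(126 − 51)·50 = 1875; PS = (51 − 51)·50 = 0; TS = 1875.
A monopolist chooses Q where MR = MC. MR = 126 − 3Q; setting this equal to 51 gives Q = 25 and P = 88.5.
CS = ½·(126 − 88.5)·25 = 468.75; PS = (88.5 − 51)·25 = 937.5; TS = 1406.25.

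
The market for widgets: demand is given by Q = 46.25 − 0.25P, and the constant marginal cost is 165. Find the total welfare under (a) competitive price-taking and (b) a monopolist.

Competition: TS = 50; Monopoly: TS = 37.5

Inverting demand: P = 185 − 4Q.
Under competition P = MC = 165, so Q = (185 − 165)/4 = 5.
CS = ½·(185 − 165)·5 = 50; PS = (165 − 165)·5 = 0; TS = 50.
The monopolist equates marginal revenue to marginal cost: 185 − 8Q = 165, so Q = 2.5. From demand, P = 175.
CS = ½·(185 − 175)·2.5 = 12.5; PS = (175 − 165)·2.5 = 25; TS = 37.5.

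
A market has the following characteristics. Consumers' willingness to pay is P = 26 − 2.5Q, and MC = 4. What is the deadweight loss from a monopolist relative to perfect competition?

Competitive firms price at marginal cost: P = 4, giving Q = 8.8.
The monopolist equates marginal revenue to marginal cost: 26 − 5Q = 4, so Q = 4.4. From demand, P = 15.
DWL is the triangle between Q = 4.4 and Q = 8.8: ½·(8.8 − 4.4)·(15 − 4) = 24.2.

DWL = 24.2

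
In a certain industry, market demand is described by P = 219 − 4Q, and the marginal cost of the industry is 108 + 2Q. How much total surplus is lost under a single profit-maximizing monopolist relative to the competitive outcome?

DWL = 164.28

Competitive equilibrium sets price equal to marginal cost: 219 − 4Q = 108 + 2Q, so Q = 18.5 and P = 145.
The monopolist equates marginal revenue to marginal cost: 219 − 8Q = 108 + 2Q, so Q = 11.1. From demand, P = 174.6.
CS = ½·(219 − 145)·18.5 = 684.5; PS = (145·18.5 − 108·18.5 − ½·2·18.5²) = 342.25; TS = 1026.75.
CS = ½·(219 − 174.6)·11.1 = 246.42; PS = (174.6·11.1 − 108·11.1 − ½·2·11.1²) = 616.05; TS = 862.47.
DWL = 1026.75 − 862.47 = 164.28.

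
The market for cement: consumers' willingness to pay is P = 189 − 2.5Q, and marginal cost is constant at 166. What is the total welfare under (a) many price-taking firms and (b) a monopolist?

Competition: TS = 105.8; Monopoly: TS = 79.35

Competitive firms price at marginal cost: P = 166, giving Q = 9.2.
CS = ½·(189 − 166)·9.2 = 105.8; PS = (166 − 166)·9.2 = 0; TS = 105.8.
The monopolist equates marginal revenue to marginal cost: 189 − 5Q = 166, so Q = 4.6. From demand, P = 177.5.
CS = ½·(189 − 177.5)·4.6 = 26.45; PS = (177.5 − 166)·4.6 = 52.9; TS = 79.35.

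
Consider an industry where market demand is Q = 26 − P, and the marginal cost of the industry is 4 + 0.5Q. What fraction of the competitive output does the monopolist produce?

Inverting demand: P = 26 − Q.
A monopolist chooses Q where MR = MC. MR = 26 − 2Q; setting this equal to 4 + 0.5Q gives Q = 8.8 and P = 17.2.
Under competition P = MC: 26 − Q = 4 + 0.5Q ⇒ Q = 44/3, P = 34/3.
Ratio Q_m/Q_c = 8.8/(44/3) = 0.6.

Q_m/Q_c = 0.6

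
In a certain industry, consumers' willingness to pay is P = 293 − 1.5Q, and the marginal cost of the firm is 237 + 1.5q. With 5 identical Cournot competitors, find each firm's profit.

With 5 symmetric Cournot firms, each firm's FOC gives 293 − 9q = 237 + 1.5q, so q = 16/3, Q = 5·16/3 = 80/3, and P = 253.
Each firm's profit = 253·16/3 − (237·16/3 + ½·1.5·(16/3)²) = 64.

π_i = 64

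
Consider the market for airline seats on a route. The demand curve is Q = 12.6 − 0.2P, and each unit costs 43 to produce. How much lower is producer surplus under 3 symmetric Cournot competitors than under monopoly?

Producer surplus falls by 5

Inverting demand: P = 63 − 5Q.
The monopolist equates marginal revenue to marginal cost: 63 − 10Q = 43, so Q = 2. From demand, P = 53.
PS = (53 − 43)·2 = 20.
Cournot with 3 identical firms: the symmetric best-response condition is 63 − 20q = 43. Each firm produces q = 1, total output Q = 3, price P = 48.
PS = (48 − 43)·3 = 15.
Change in producer surplus: 15 − 20 = −5.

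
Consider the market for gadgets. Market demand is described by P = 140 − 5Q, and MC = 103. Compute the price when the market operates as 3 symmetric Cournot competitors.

P = 112.25

Cournot with 3 identical firms: the symmetric best-response condition is 140 − 20q = 103. Each firm produces q = 1.85, total output Q = 5.55, price P = 112.25.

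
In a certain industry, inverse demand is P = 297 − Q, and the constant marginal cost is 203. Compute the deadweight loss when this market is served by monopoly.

Competitive firms price at marginal cost: P = 203, giving Q = 94.
The monopolist equates marginal revenue to marginal cost: 297 − 2Q = 203, so Q = 47. From demand, P = 250.
DWL is the triangle between Q = 47 and Q = 94: ½·(94 − 47)·(250 − 203) = 1104.5.

DWL = 1104.5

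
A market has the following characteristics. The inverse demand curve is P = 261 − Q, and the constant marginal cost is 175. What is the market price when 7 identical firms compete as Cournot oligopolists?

Cournot with 7 identical firms: the symmetric best-response condition is 261 − 8q = 175. Each firm produces q = 10.75, total output Q = 75.25, price P = 185.75.

P = 185.75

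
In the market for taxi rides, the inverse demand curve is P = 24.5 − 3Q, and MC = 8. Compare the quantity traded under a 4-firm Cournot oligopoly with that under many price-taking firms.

In a 4-firm Cournot equilibrium, symmetry and the first-order condition give q = (24.5 − 8)/(15) = 1.1. So Q = 4.4 and P = 11.3.
Perfect competition: P = MC = 8, so 24.5 − 3Q = 8 and Q = 5.5.

Cournot: Q = 4.4; Competition: Q = 5.5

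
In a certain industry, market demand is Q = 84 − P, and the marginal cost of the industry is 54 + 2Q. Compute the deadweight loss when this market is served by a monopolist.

DWL = 9.375

Inverting demand: P = 84 − Q.
Competitive equilibrium sets price equal to marginal cost: 84 − Q = 54 + 2Q, so Q = 10 and P = 74.
The monopolist equates marginal revenue to marginal cost: 84 − 2Q = 54 + 2Q, so Q = 7.5. From demand, P = 76.5.
CS = ½·(84 − 74)·10 = 50; PS = (74·10 − 54·10 − ½·2·10²) = 100; TS = 150.
CS = ½·(84 − 76.5)·7.5 = 28.125; PS = (76.5·7.5 − 54·7.5 − ½·2·7.5²) = 112.5; TS = 140.625.
DWL = 150 − 140.625 = 9.375.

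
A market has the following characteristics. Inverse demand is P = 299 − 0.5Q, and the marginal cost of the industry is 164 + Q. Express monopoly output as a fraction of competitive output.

Q_m/Q_c = 0.75

A monopolist chooses Q where MR = MC. MR = 299 − Q; setting this equal to 164 + Q gives Q = 67.5 and P = 265.25.
Under competition P = MC: 299 − 0.5Q = 164 + Q ⇒ Q = 90, P = 254.
Ratio Q_m/Q_c = 67.5/90 = 0.75.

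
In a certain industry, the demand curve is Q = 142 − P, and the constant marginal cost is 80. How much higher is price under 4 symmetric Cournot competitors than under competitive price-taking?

P rises by 12.4

Inverting demand: P = 142 − Q.
Competitive firms price at marginal cost: P = 80, giving Q = 62.
With 4 symmetric Cournot firms, each firm's FOC gives 142 − 5q = 80, so q = 12.4, Q = 4·12.4 = 49.6, and P = 92.4.
Change in price: 92.4 − 80 = 12.4.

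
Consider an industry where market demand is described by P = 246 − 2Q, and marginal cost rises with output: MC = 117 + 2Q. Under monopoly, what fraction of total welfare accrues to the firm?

PS/TS = 0.75

Monopoly sets MR = MC: 246 − 4Q = 117 + 2Q ⇒ Q = 21.5, P = 246 − 2·21.5 = 203.
CS = ½·(246 − 203)·21.5 = 462.25.
PS = P·Q − VC(Q) = 203·21.5 − (117·21.5 + ½·2·21.5²) = 1386.75.
Share captured = PS/TS = 1386.75/1849 = 0.75.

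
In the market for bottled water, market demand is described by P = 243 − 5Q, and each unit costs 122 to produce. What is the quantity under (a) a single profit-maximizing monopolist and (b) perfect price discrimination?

Monopoly: Q = 12.1; Perfect PD: Q = 24.2

A monopolist chooses Q where MR = MC. MR = 243 − 10Q; setting this equal to 122 gives Q = 12.1 and P = 182.5.
With perfect price discrimination, output is the efficient level Q = 24.2 (where demand meets MC), but every buyer pays their willingness to pay: CS = 0 and PS = total surplus.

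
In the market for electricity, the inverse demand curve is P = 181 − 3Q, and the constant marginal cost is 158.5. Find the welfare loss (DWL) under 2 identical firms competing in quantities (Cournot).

DWL = 9.375

Perfect competition: P = MC = 158.5, so 181 − 3Q = 158.5 and Q = 7.5.
In a 2-firm Cournot equilibrium, symmetry and the first-order condition give q = (181 − 158.5)/(9) = 2.5. So Q = 5 and P = 166.
DWL is the triangle between Q = 5 and Q = 7.5: ½·(7.5 − 5)·(166 − 158.5) = 9.375.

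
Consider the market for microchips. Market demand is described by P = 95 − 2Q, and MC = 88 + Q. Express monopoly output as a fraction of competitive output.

A monopolist chooses Q where MR = MC. MR = 95 − 4Q; setting this equal to 88 + Q gives Q = 1.4 and P = 92.2.
Under competition P = MC: 95 − 2Q = 88 + Q ⇒ Q = 7/3, P = 271/3.
Ratio Q_m/Q_c = 1.4/(7/3) = 0.6.

Q_m/Q_c = 0.6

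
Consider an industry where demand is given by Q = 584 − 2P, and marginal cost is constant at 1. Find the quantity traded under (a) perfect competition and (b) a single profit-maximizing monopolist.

Competition: Q = 582; Monopoly: Q = 291

Inverting demand: P = 292 − 0.5Q.
Competitive firms price at marginal cost: P = 1, giving Q = 582.
A monopolist chooses Q where MR = MC. MR = 292 − Q; setting this equal to 1 gives Q = 291 and P = 146.5.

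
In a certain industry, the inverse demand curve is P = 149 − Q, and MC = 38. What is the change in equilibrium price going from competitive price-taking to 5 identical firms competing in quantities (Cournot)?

P rises by 18.5

Perfect competition: P = MC = 38, so 149 − Q = 38 and Q = 111.
Cournot with 5 identical firms: the symmetric best-response condition is 149 − 6q = 38. Each firm produces q = 18.5, total output Q = 92.5, price P = 56.5.
Change in equilibrium price: 56.5 − 38 = 18.5.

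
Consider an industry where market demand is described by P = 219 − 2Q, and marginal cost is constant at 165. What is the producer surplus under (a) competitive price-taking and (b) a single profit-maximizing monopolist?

Competitive firms price at marginal cost: P = 165, giving Q = 27.
PS = (165 − 165)·27 = 0.
Monopoly sets MR = MC: 219 − 4Q = 165 ⇒ Q = 13.5, P = 219 − 2·13.5 = 192.
PS = (192 − 165)·13.5 = 364.5.

Competition: PS = 0; Monopoly: PS = 364.5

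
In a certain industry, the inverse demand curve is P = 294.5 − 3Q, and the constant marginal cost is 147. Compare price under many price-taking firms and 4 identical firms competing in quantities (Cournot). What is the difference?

P rises by 29.5

Perfect competition: P = MC = 147, so 294.5 − 3Q = 147 and Q = 295/6.
In a 4-firm Cournot equilibrium, symmetry and the first-order condition give q = (294.5 − 147)/(15) = 59/6. So Q = 118/3 and P = 176.5.
Change in price: 176.5 − 147 = 29.5.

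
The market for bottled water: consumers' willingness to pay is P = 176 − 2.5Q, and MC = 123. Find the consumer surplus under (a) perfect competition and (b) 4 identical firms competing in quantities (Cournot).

Perfect competition: P = MC = 123, so 176 − 2.5Q = 123 and Q = 21.2.
CS = ½·(176 − 123)·21.2 = 561.8.
Cournot with 4 identical firms: the symmetric best-response condition is 176 − 12.5q = 123. Each firm produces q = 4.24, total output Q = 16.96, price P = 133.6.
CS = ½·(176 − 133.6)·16.96 = 359.552.

Competition: CS = 561.8; Cournot: CS = 359.552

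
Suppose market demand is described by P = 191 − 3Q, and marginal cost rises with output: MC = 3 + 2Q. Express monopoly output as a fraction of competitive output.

Monopoly sets MR = MC: 191 − 6Q = 3 + 2Q ⇒ Q = 23.5, P = 191 − 3·23.5 = 120.5.
Competitive equilibrium sets price equal to marginal cost: 191 − 3Q = 3 + 2Q, so Q = 37.6 and P = 78.2.
Ratio Q_m/Q_c = 23.5/37.6 = 0.625.

Q_m/Q_c = 0.625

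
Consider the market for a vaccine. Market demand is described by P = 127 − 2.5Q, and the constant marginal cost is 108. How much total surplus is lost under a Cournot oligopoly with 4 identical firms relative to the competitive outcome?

DWL = 2.888

Under competition P = MC = 108, so Q = (127 − 108)/2.5 = 7.6.
In a 4-firm Cournot equilibrium, symmetry and the first-order condition give q = (127 − 108)/(12.5) = 1.52. So Q = 6.08 and P = 111.8.
DWL is the triangle between Q = 6.08 and Q = 7.6: ½·(7.6 − 6.08)·(111.8 − 108) = 2.888.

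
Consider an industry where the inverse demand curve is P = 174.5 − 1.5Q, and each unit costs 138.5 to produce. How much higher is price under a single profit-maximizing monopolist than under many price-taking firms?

Price rises by 18

Perfect competition: P = MC = 138.5, so 174.5 − 1.5Q = 138.5 and Q = 24.
A monopolist chooses Q where MR = MC. MR = 174.5 − 3Q; setting this equal to 138.5 gives Q = 12 and P = 156.5.
Change in price: 156.5 − 138.5 = 18.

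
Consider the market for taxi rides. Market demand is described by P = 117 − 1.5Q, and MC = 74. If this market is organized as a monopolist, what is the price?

Monopoly sets MR = MC: 117 − 3Q = 74 ⇒ Q = 43/3, P = 117 − 1.5·43/3 = 95.5.

P = 95.5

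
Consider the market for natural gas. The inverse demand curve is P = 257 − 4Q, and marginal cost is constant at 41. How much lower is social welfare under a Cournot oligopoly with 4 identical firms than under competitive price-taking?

Competitive firms price at marginal cost: P = 41, giving Q = 54.
CS = ½·(257 − 41)·54 = 5832; PS = (41 − 41)·54 = 0; TS = 5832.
With 4 symmetric Cournot firms, each firm's FOC gives 257 − 20q = 41, so q = 10.8, Q = 4·10.8 = 43.2, and P = 84.2.
CS = ½·(257 − 84.2)·43.2 = 3732.48; PS = (84.2 − 41)·43.2 = 1866.24; TS = 5598.72.
Change in social welfare: 5598.72 − 5832 = −233.28.

TS falls by 233.28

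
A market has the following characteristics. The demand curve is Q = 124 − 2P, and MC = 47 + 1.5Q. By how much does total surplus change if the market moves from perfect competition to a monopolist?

TS falls by 2.25

Inverting demand: P = 62 − 0.5Q.
Competitive equilibrium sets price equal to marginal cost: 62 − 0.5Q = 47 + 1.5Q, so Q = 7.5 and P = 58.25.
CS = ½·(62 − 58.25)·7.5 = 225/16; PS = (58.25·7.5 − 47·7.5 − ½·1.5·7.5²) = 675/16; TS = 56.25.
Monopoly sets MR = MC: 62 − Q = 47 + 1.5Q ⇒ Q = 6, P = 62 − 0.5·6 = 59.
CS = ½·(62 − 59)·6 = 9; PS = (59·6 − 47·6 − ½·1.5·6²) = 45; TS = 54.
Change in total surplus: 54 − 56.25 = −2.25.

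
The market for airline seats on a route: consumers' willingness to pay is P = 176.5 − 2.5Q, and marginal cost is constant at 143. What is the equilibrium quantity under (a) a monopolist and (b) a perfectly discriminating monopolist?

Monopoly: Q = 6.7; Perfect PD: Q = 13.4

The monopolist equates marginal revenue to marginal cost: 176.5 − 5Q = 143, so Q = 6.7. From demand, P = 159.75.
Under first-degree price discrimination the firm charges each unit its demand price and produces up to where P = MC, i.e. Q = 13.4. Consumer surplus is zero; producer surplus equals total surplus.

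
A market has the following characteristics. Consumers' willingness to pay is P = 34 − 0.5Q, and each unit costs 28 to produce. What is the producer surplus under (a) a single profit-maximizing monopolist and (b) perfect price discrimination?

A monopolist chooses Q where MR = MC. MR = 34 − Q; setting this equal to 28 gives Q = 6 and P = 31.
PS = (31 − 28)·6 = 18.
A perfectly discriminating monopolist sells every unit with P(Q) ≥ MC(Q), so output equals the competitive quantity Q = 12. Each buyer pays their reservation price, so CS = 0 and the firm captures all surplus.
PS = ½·(34 − 28)·12 = 36.

Monopoly: PS = 18; Perfect PD: PS = 36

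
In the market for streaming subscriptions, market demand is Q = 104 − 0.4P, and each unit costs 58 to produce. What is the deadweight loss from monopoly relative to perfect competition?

Inverting demand: P = 260 − 2.5Q.
Competitive firms price at marginal cost: P = 58, giving Q = 80.8.
A monopolist chooses Q where MR = MC. MR = 260 − 5Q; setting this equal to 58 gives Q = 40.4 and P = 159.
DWL is the triangle between Q = 40.4 and Q = 80.8: ½·(80.8 − 40.4)·(159 − 58) = 2040.2.

DWL = 2040.2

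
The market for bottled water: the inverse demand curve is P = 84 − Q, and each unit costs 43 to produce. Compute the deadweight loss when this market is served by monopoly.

Under competition P = MC = 43, so Q = (84 − 43)/1 = 41.
Monopoly sets MR = MC: 84 − 2Q = 43 ⇒ Q = 20.5, P = 84 − 20.5 = 63.5.
DWL is the triangle between Q = 20.5 and Q = 41: ½·(41 − 20.5)·(63.5 − 43) = 210.125.

DWL = 210.125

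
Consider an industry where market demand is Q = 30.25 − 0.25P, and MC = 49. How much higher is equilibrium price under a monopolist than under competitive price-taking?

Inverting demand: P = 121 − 4Q.
Under competition P = MC = 49, so Q = (121 − 49)/4 = 18.
Monopoly sets MR = MC: 121 − 8Q = 49 ⇒ Q = 9, P = 121 − 4·9 = 85.
Change in equilibrium price: 85 − 49 = 36.

P rises by 36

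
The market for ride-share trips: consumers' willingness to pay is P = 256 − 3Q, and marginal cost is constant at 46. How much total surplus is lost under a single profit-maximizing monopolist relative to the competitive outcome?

Perfect competition: P = MC = 46, so 256 − 3Q = 46 and Q = 70.
Monopoly sets MR = MC: 256 − 6Q = 46 ⇒ Q = 35, P = 256 − 3·35 = 151.
DWL is the triangle between Q = 35 and Q = 70: ½·(70 − 35)·(151 − 46) = 1837.5.

DWL = 1837.5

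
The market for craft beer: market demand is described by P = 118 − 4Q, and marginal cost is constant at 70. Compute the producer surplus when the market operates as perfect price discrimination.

PS = 288

With perfect price discrimination, output is the efficient level Q = 12 (where demand meets MC), but every buyer pays their willingness to pay: CS = 0 and PS = total surplus.
PS = ½·(118 − 70)·12 = 288.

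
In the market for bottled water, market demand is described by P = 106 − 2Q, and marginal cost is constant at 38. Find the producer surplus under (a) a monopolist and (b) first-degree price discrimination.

Monopoly: PS = 578; Perfect PD: PS = 1156

A monopolist chooses Q where MR = MC. MR = 106 − 4Q; setting this equal to 38 gives Q = 17 and P = 72.
PS = (72 − 38)·17 = 578.
With perfect price discrimination, output is the efficient level Q = 34 (where demand meets MC), but every buyer pays their willingness to pay: CS = 0 and PS = total surplus.
PS = ½·(106 − 38)·34 = 1156.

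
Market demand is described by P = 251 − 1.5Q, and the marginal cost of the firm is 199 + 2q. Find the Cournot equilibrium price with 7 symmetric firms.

With 7 symmetric Cournot firms, each firm's FOC gives 251 − 12q = 199 + 2q, so q = 26/7, Q = 7·26/7 = 26, and P = 212.

P = 212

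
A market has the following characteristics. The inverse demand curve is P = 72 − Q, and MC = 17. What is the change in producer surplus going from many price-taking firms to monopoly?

PS rises by 756.25

Perfect competition: P = MC = 17, so 72 − Q = 17 and Q = 55.
PS = (17 − 17)·55 = 0.
A monopolist chooses Q where MR = MC. MR = 72 − 2Q; setting this equal to 17 gives Q = 27.5 and P = 44.5.
PS = (44.5 − 17)·27.5 = 756.25.
Change in producer surplus: 756.25 − 0 = 756.25.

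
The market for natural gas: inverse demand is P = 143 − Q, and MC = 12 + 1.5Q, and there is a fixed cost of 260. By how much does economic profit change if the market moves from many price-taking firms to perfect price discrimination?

Competitive equilibrium sets price equal to marginal cost: 143 − Q = 12 + 1.5Q, so Q = 52.4 and P = 90.6.
Profit = 90.6·52.4 − (12·52.4 + ½·1.5·52.4²) − 260 = 1799.32.
Under first-degree price discrimination the firm charges each unit its demand price and produces up to where P = MC, i.e. Q = 52.4. Consumer surplus is zero; producer surplus equals total surplus.
PS equals the full surplus area, 3432.2. Profit = 3432.2 − 260 = 3172.2.
Change in economic profit: 3172.2 − 1799.32 = 1372.88.

Economic profit rises by 1372.88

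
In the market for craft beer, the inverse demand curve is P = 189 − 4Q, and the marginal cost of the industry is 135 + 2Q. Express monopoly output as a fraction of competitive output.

Q_m/Q_c = 0.6

Monopoly sets MR = MC: 189 − 8Q = 135 + 2Q ⇒ Q = 5.4, P = 189 − 4·5.4 = 167.4.
Under competition P = MC: 189 − 4Q = 135 + 2Q ⇒ Q = 9, P = 153.
Ratio Q_m/Q_c = 5.4/9 = 0.6.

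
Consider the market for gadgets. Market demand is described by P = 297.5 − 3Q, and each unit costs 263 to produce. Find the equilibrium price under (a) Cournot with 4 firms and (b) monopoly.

Cournot: P = 269.9; Monopoly: P = 280.25

Cournot with 4 identical firms: the symmetric best-response condition is 297.5 − 15q = 263. Each firm produces q = 2.3, total output Q = 9.2, price P = 269.9.
Monopoly sets MR = MC: 297.5 − 6Q = 263 ⇒ Q = 5.75, P = 297.5 − 3·5.75 = 280.25.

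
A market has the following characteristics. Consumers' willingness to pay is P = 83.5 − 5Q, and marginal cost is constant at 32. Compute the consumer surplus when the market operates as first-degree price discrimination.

CS = 0

Under first-degree price discrimination the firm charges each unit its demand price and produces up to where P = MC, i.e. Q = 10.3. Consumer surplus is zero; producer surplus equals total surplus.
CS = 0.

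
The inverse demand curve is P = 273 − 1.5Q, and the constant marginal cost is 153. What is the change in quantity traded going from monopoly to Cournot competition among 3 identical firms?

Q rises by 20

The monopolist equates marginal revenue to marginal cost: 273 − 3Q = 153, so Q = 40. From demand, P = 213.
Cournot with 3 identical firms: the symmetric best-response condition is 273 − 6q = 153. Each firm produces q = 20, total output Q = 60, price P = 183.
Change in quantity traded: 60 − 40 = 20.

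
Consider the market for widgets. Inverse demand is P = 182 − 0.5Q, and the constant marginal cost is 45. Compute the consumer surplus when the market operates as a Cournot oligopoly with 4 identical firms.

In a 4-firm Cournot equilibrium, symmetry and the first-order condition give q = (182 − 45)/(2.5) = 54.8. So Q = 219.2 and P = 72.4.
CS = ½·(182 − 72.4)·219.2 = 12012.16.

CS = 12012.16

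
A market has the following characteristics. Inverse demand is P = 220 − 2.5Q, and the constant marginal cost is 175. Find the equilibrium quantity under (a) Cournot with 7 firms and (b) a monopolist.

Cournot: Q = 15.75; Monopoly: Q = 9

Cournot with 7 identical firms: the symmetric best-response condition is 220 − 20q = 175. Each firm produces q = 2.25, total output Q = 15.75, price P = 180.625.
A monopolist chooses Q where MR = MC. MR = 220 − 5Q; setting this equal to 175 gives Q = 9 and P = 197.5.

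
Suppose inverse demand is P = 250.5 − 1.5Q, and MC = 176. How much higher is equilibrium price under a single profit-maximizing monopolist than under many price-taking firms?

P rises by 37.25

Perfect competition: P = MC = 176, so 250.5 − 1.5Q = 176 and Q = 149/3.
A monopolist chooses Q where MR = MC. MR = 250.5 − 3Q; setting this equal to 176 gives Q = 149/6 and P = 213.25.
Change in equilibrium price: 213.25 − 176 = 37.25.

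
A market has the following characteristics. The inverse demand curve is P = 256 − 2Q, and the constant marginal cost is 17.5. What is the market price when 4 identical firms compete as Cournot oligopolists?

P = 65.2

In a 4-firm Cournot equilibrium, symmetry and the first-order condition give q = (256 − 17.5)/(10) = 23.85. So Q = 95.4 and P = 65.2.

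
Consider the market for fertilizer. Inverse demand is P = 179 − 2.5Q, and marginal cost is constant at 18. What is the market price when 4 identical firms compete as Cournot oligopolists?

Cournot with 4 identical firms: the symmetric best-response condition is 179 − 12.5q = 18. Each firm produces q = 12.88, total output Q = 51.52, price P = 50.2.

P = 50.2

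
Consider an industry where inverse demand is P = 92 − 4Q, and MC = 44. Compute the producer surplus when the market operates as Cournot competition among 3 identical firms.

PS = 108

With 3 symmetric Cournot firms, each firm's FOC gives 92 − 16q = 44, so q = 3, Q = 3·3 = 9, and P = 56.
PS = (56 − 44)·9 = 108.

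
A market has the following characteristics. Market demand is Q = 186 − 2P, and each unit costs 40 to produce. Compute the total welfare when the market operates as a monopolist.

Inverting demand: P = 93 − 0.5Q.
Monopoly sets MR = MC: 93 − Q = 40 ⇒ Q = 53, P = 93 − 0.5·53 = 66.5.
CS = ½·(93 − 66.5)·53 = 702.25; PS = (66.5 − 40)·53 = 1404.5; TS = 2106.75.

TS = 2106.75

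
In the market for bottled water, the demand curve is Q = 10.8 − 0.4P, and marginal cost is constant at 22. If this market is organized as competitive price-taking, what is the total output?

Q = 2

Inverting demand: P = 27 − 2.5Q.
Under competition P = MC = 22, so Q = (27 − 22)/2.5 = 2.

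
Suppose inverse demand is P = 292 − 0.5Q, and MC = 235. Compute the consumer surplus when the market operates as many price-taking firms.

Perfect competition: P = MC = 235, so 292 − 0.5Q = 235 and Q = 114.
CS = ½·(292 − 235)·114 = 3249.

CS = 3249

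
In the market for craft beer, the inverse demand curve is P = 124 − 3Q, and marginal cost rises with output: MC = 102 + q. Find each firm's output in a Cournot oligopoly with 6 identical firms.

q_i = 1

Cournot with 6 identical firms: the symmetric best-response condition is 124 − 21q = 102 + q. Each firm produces q = 1, total output Q = 6, price P = 106.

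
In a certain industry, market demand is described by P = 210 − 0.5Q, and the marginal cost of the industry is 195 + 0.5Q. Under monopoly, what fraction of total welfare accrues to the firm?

PS/TS = 0.75

Monopoly sets MR = MC: 210 − Q = 195 + 0.5Q ⇒ Q = 10, P = 210 − 0.5·10 = 205.
CS = ½·(210 − 205)·10 = 25.
PS = P·Q − VC(Q) = 205·10 − (195·10 + ½·0.5·10²) = 75.
Share captured = PS/TS = 75/100 = 0.75.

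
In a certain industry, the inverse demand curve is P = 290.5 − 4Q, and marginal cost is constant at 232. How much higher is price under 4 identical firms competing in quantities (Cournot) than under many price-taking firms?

P rises by 11.7

Competitive firms price at marginal cost: P = 232, giving Q = 14.625.
In a 4-firm Cournot equilibrium, symmetry and the first-order condition give q = (290.5 − 232)/(20) = 2.925. So Q = 11.7 and P = 243.7.
Change in price: 243.7 − 232 = 11.7.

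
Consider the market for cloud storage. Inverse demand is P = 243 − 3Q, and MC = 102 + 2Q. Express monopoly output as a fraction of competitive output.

Q_m/Q_c = 0.625

The monopolist equates marginal revenue to marginal cost: 243 − 6Q = 102 + 2Q, so Q = 17.625. From demand, P = 190.125.
Under competition P = MC: 243 − 3Q = 102 + 2Q ⇒ Q = 28.2, P = 158.4.
Ratio Q_m/Q_c = 17.625/28.2 = 0.625.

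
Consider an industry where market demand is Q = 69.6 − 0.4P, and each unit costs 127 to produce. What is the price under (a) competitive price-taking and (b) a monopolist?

Competition: P = 127; Monopoly: P = 150.5

Inverting demand: P = 174 − 2.5Q.
Perfect competition: P = MC = 127, so 174 − 2.5Q = 127 and Q = 18.8.
Monopoly sets MR = MC: 174 − 5Q = 127 ⇒ Q = 9.4, P = 174 − 2.5·9.4 = 150.5.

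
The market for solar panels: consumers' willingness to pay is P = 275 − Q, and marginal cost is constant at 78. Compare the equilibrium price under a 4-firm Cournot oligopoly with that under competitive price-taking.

Cournot: P = 117.4; Competition: P = 78

Cournot with 4 identical firms: the symmetric best-response condition is 275 − 5q = 78. Each firm produces q = 39.4, total output Q = 157.6, price P = 117.4.
Under competition P = MC = 78, so Q = (275 − 78)/1 = 197.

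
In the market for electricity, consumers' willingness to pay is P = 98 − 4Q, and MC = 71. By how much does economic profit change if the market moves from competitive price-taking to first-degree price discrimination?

Competitive firms price at marginal cost: P = 71, giving Q = 6.75.
Profit = (71 − 71)·6.75 = 0.
A perfectly discriminating monopolist sells every unit with P(Q) ≥ MC(Q), so output equals the competitive quantity Q = 6.75. Each buyer pays their reservation price, so CS = 0 and the firm captures all surplus.
PS equals the full surplus area, 91.125. Profit = 91.125 = 91.125.
Change in economic profit: 91.125 − 0 = 91.125.

π rises by 91.125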